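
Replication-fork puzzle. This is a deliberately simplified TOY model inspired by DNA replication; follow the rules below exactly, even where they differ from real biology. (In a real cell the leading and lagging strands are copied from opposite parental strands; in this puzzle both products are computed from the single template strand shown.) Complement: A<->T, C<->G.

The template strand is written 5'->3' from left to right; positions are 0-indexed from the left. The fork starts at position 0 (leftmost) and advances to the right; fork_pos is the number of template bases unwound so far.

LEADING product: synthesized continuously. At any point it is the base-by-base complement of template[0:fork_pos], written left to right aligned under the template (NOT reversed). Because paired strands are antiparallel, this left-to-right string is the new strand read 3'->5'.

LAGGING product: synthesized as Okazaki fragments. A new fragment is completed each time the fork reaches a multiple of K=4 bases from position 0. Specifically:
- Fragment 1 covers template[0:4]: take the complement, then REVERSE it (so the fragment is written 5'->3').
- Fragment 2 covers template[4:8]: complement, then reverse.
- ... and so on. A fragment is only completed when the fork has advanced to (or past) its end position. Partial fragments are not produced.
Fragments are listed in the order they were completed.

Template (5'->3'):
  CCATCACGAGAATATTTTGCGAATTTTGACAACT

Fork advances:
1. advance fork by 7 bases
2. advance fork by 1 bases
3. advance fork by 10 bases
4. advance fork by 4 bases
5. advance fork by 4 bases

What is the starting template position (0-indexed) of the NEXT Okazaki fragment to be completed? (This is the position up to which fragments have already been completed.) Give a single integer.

Answer: 24

Derivation:
Step 1: advance 7 -> fork_pos = 0 + 7 = 7. Reached multiple(s) of 4: 4 -> fragment 1 completed (1 total).
Step 2: advance 1 -> fork_pos = 7 + 1 = 8. Reached multiple(s) of 4: 8 -> fragment 2 completed (2 total).
Step 3: advance 10 -> fork_pos = 8 + 10 = 18. Reached multiple(s) of 4: 12, 16 -> fragments 3-4 completed (4 total).
Step 4: advance 4 -> fork_pos = 18 + 4 = 22. Reached multiple(s) of 4: 20 -> fragment 5 completed (5 total).
Step 5: advance 4 -> fork_pos = 22 + 4 = 26. Reached multiple(s) of 4: 24 -> fragment 6 completed (6 total).
6 fragment(s) completed, covering template[0:24] (6 x 4 = 24). The next fragment, fragment 7, covers template[24:28], so it starts at position 24.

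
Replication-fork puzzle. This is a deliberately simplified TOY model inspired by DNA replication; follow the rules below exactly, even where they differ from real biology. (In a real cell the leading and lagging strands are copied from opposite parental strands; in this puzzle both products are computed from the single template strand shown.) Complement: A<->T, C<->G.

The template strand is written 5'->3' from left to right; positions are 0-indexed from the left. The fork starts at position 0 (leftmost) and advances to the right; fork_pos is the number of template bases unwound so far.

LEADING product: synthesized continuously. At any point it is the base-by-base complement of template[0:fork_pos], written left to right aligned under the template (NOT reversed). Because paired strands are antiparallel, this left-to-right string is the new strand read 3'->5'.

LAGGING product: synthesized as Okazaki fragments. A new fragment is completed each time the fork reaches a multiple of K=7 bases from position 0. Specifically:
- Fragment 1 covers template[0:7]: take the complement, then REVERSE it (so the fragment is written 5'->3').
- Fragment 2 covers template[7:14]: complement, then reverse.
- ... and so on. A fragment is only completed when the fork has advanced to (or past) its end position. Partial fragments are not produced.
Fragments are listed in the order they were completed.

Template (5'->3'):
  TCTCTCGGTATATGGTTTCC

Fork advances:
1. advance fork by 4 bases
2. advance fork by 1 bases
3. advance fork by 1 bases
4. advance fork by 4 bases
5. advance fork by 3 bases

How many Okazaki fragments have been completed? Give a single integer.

Step 1: advance 4 -> fork_pos = 0 + 4 = 4. Next multiple of 7 is 7 (not reached); still 0 fragment(s).
Step 2: advance 1 -> fork_pos = 4 + 1 = 5. Next multiple of 7 is 7 (not reached); still 0 fragment(s).
Step 3: advance 1 -> fork_pos = 5 + 1 = 6. Next multiple of 7 is 7 (not reached); still 0 fragment(s).
Step 4: advance 4 -> fork_pos = 6 + 4 = 10. Reached multiple(s) of 7: 7 -> fragment 1 completed (1 total).
Step 5: advance 3 -> fork_pos = 10 + 3 = 13. Next multiple of 7 is 14 (not reached); still 1 fragment(s).
Check: final fork_pos = 13; the multiples of 7 that are <= 13 are 7..7 -> 13 // 7 = 1 completed fragment(s).

Answer: 1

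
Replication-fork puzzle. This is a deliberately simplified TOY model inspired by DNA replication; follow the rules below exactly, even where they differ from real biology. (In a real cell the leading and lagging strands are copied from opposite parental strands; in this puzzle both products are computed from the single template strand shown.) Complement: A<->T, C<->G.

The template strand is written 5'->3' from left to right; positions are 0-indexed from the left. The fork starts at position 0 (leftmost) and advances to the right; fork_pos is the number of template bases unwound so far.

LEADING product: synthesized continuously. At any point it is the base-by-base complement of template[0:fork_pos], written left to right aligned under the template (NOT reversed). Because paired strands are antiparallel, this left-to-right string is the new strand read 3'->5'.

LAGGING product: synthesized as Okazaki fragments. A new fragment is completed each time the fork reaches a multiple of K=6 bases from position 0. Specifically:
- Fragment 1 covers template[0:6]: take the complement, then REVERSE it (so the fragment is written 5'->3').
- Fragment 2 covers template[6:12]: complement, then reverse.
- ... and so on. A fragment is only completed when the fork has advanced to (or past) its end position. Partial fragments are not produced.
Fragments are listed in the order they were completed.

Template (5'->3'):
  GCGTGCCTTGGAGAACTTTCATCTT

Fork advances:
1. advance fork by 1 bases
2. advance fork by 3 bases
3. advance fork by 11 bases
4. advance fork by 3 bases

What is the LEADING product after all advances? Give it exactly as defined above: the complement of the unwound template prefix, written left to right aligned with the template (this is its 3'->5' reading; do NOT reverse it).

Answer: CGCACGGAACCTCTTGAA

Derivation:
Step 1: advance 1 -> fork_pos = 0 + 1 = 1.
Step 2: advance 3 -> fork_pos = 1 + 3 = 4.
Step 3: advance 11 -> fork_pos = 4 + 11 = 15.
Step 4: advance 3 -> fork_pos = 15 + 3 = 18.
Unwound prefix: template[0:18] = GCGTGCCTTGGAGAACTT
Complement it base by base (A<->T, C<->G), keeping left-to-right order:
  [0:5] GCGTG -> CGCAC
  [5:10] CCTTG -> GGAAC
  [10:15] GAGAA -> CTCTT
  [15:18] CTT -> GAA
Concatenate: CGCACGGAACCTCTTGAA (length 18; written aligned with the template, i.e. 3'->5').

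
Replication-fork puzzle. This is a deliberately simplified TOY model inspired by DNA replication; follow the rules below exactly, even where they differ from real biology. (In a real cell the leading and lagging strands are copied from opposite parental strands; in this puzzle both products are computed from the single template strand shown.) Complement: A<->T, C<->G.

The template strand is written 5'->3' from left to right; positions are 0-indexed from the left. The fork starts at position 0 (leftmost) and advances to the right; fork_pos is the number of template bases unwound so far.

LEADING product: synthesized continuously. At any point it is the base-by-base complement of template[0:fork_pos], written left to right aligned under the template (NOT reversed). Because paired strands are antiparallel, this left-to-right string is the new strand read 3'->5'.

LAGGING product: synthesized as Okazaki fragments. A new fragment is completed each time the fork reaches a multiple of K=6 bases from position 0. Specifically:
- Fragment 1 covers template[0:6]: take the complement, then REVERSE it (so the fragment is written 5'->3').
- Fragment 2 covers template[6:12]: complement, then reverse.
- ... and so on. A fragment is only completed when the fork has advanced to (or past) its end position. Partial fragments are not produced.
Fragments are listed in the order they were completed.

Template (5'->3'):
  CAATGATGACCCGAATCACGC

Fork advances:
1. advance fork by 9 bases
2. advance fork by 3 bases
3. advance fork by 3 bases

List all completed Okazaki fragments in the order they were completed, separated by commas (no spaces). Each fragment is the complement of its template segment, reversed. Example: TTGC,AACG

Answer: TCATTG,GGGTCA

Derivation:
Step 1: advance 9 -> fork_pos = 0 + 9 = 9. Reached multiple(s) of 6: 6 -> fragment 1 completed (1 total).
Step 2: advance 3 -> fork_pos = 9 + 3 = 12. Reached multiple(s) of 6: 12 -> fragment 2 completed (2 total).
Step 3: advance 3 -> fork_pos = 12 + 3 = 15. Next multiple of 6 is 18 (not reached); still 2 fragment(s).
Final fork_pos = 15, so 2 fragment(s) are complete. Build each: template segment -> complement -> reverse.
Fragment 1: template[0:6] = CAATGA -> complement GTTACT -> reversed TCATTG
Fragment 2: template[6:12] = TGACCC -> complement ACTGGG -> reversed GGGTCA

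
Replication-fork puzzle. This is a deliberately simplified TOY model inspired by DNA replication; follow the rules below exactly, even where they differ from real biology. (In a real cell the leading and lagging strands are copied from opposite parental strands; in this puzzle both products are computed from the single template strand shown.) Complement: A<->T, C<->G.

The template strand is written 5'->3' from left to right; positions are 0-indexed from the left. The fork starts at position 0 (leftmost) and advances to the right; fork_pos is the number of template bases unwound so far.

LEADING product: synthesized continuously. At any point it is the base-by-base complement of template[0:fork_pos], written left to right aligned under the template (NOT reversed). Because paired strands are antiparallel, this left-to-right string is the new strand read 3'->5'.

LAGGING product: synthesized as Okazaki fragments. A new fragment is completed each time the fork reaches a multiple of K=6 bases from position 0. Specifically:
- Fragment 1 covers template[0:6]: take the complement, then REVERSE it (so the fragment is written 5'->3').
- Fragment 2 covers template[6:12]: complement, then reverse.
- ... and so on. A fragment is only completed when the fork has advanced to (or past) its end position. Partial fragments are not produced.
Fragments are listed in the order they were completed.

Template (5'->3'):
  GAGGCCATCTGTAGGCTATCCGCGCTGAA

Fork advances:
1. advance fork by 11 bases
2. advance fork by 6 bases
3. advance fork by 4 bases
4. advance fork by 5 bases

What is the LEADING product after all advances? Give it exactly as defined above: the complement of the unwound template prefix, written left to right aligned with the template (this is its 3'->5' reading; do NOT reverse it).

Answer: CTCCGGTAGACATCCGATAGGCGCGA

Derivation:
Step 1: advance 11 -> fork_pos = 0 + 11 = 11.
Step 2: advance 6 -> fork_pos = 11 + 6 = 17.
Step 3: advance 4 -> fork_pos = 17 + 4 = 21.
Step 4: advance 5 -> fork_pos = 21 + 5 = 26.
Unwound prefix: template[0:26] = GAGGCCATCTGTAGGCTATCCGCGCT
Complement it base by base (A<->T, C<->G), keeping left-to-right order:
  [0:5] GAGGC -> CTCCG
  [5:10] CATCT -> GTAGA
  [10:15] GTAGG -> CATCC
  [15:20] CTATC -> GATAG
  [20:25] CGCGC -> GCGCG
  [25:26] T -> A
Concatenate: CTCCGGTAGACATCCGATAGGCGCGA (length 26; written aligned with the template, i.e. 3'->5').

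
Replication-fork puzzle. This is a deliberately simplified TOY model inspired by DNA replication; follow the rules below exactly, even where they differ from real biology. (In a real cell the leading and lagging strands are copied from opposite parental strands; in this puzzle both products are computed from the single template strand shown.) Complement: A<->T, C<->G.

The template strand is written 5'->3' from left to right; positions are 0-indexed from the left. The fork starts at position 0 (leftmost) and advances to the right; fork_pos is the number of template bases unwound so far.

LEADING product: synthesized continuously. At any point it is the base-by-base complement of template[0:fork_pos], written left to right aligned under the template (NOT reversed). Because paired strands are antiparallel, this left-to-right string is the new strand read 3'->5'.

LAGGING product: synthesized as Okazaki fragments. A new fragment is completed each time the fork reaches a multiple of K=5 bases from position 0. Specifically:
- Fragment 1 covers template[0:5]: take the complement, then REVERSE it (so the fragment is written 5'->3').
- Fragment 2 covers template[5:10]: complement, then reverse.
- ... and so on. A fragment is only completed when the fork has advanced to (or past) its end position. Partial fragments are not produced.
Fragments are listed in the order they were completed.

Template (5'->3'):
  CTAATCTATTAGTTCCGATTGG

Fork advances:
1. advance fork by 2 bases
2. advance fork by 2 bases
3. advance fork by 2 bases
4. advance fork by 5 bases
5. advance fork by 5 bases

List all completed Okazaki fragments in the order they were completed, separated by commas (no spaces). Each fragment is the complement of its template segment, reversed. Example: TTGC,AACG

Answer: ATTAG,AATAG,GAACT

Derivation:
Step 1: advance 2 -> fork_pos = 0 + 2 = 2. Next multiple of 5 is 5 (not reached); still 0 fragment(s).
Step 2: advance 2 -> fork_pos = 2 + 2 = 4. Next multiple of 5 is 5 (not reached); still 0 fragment(s).
Step 3: advance 2 -> fork_pos = 4 + 2 = 6. Reached multiple(s) of 5: 5 -> fragment 1 completed (1 total).
Step 4: advance 5 -> fork_pos = 6 + 5 = 11. Reached multiple(s) of 5: 10 -> fragment 2 completed (2 total).
Step 5: advance 5 -> fork_pos = 11 + 5 = 16. Reached multiple(s) of 5: 15 -> fragment 3 completed (3 total).
Final fork_pos = 16, so 3 fragment(s) are complete. Build each: template segment -> complement -> reverse.
Fragment 1: template[0:5] = CTAAT -> complement GATTA -> reversed ATTAG
Fragment 2: template[5:10] = CTATT -> complement GATAA -> reversed AATAG
Fragment 3: template[10:15] = AGTTC -> complement TCAAG -> reversed GAACT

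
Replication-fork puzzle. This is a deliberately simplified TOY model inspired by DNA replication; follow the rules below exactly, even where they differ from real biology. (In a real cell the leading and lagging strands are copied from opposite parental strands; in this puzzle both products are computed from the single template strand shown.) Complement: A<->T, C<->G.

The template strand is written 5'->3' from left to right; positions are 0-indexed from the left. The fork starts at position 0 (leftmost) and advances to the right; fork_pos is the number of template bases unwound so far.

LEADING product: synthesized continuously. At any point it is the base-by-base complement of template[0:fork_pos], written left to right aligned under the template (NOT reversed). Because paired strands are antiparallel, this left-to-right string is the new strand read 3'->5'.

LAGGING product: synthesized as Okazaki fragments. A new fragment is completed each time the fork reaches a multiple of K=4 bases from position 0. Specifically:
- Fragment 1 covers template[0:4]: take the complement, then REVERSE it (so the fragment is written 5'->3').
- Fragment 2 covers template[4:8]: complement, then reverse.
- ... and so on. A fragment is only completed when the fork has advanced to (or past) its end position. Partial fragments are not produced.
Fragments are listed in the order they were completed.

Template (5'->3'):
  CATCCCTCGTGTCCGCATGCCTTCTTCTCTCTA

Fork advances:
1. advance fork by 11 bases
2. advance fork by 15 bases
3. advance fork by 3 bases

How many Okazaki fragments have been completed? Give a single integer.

Step 1: advance 11 -> fork_pos = 0 + 11 = 11. Reached multiple(s) of 4: 4, 8 -> fragments 1-2 completed (2 total).
Step 2: advance 15 -> fork_pos = 11 + 15 = 26. Reached multiple(s) of 4: 12, 16, 20, 24 -> fragments 3-6 completed (6 total).
Step 3: advance 3 -> fork_pos = 26 + 3 = 29. Reached multiple(s) of 4: 28 -> fragment 7 completed (7 total).
Check: final fork_pos = 29; the multiples of 4 that are <= 29 are 4..28 -> 29 // 4 = 7 completed fragment(s).

Answer: 7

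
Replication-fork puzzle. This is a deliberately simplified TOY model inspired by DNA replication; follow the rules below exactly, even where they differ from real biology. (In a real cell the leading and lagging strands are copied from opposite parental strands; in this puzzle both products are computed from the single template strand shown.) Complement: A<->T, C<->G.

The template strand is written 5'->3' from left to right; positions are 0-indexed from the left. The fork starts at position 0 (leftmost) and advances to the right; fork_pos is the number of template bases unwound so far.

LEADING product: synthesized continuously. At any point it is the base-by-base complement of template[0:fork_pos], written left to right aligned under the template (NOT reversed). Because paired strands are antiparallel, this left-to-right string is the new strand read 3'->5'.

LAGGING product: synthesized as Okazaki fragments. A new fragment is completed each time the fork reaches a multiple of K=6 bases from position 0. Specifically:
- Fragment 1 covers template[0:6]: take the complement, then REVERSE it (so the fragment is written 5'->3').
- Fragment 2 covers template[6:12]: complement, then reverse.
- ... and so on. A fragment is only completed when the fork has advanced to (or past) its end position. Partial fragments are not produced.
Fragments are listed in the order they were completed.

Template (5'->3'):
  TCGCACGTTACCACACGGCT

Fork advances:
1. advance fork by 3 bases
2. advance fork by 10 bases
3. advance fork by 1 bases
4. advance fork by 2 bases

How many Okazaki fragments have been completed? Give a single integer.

Answer: 2

Derivation:
Step 1: advance 3 -> fork_pos = 0 + 3 = 3. Next multiple of 6 is 6 (not reached); still 0 fragment(s).
Step 2: advance 10 -> fork_pos = 3 + 10 = 13. Reached multiple(s) of 6: 6, 12 -> fragments 1-2 completed (2 total).
Step 3: advance 1 -> fork_pos = 13 + 1 = 14. Next multiple of 6 is 18 (not reached); still 2 fragment(s).
Step 4: advance 2 -> fork_pos = 14 + 2 = 16. Next multiple of 6 is 18 (not reached); still 2 fragment(s).
Check: final fork_pos = 16; the multiples of 6 that are <= 16 are 6..12 -> 16 // 6 = 2 completed fragment(s).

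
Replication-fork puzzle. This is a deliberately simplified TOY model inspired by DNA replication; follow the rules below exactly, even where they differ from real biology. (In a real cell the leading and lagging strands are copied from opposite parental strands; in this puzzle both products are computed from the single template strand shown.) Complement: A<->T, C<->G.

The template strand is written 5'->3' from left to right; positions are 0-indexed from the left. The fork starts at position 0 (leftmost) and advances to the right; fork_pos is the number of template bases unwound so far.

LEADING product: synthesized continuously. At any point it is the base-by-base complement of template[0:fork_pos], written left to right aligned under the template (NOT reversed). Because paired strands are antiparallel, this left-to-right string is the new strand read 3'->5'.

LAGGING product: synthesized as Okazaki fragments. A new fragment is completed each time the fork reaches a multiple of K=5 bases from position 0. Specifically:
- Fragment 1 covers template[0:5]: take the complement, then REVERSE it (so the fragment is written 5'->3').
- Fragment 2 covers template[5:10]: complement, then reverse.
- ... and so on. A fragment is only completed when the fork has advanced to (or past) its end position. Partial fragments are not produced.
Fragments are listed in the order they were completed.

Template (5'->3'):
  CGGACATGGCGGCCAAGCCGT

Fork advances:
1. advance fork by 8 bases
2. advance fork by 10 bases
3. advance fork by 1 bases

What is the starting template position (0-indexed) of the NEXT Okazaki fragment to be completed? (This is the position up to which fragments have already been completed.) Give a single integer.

Step 1: advance 8 -> fork_pos = 0 + 8 = 8. Reached multiple(s) of 5: 5 -> fragment 1 completed (1 total).
Step 2: advance 10 -> fork_pos = 8 + 10 = 18. Reached multiple(s) of 5: 10, 15 -> fragments 2-3 completed (3 total).
Step 3: advance 1 -> fork_pos = 18 + 1 = 19. Next multiple of 5 is 20 (not reached); still 3 fragment(s).
3 fragment(s) completed, covering template[0:15] (3 x 5 = 15). The next fragment, fragment 4, covers template[15:20], so it starts at position 15.

Answer: 15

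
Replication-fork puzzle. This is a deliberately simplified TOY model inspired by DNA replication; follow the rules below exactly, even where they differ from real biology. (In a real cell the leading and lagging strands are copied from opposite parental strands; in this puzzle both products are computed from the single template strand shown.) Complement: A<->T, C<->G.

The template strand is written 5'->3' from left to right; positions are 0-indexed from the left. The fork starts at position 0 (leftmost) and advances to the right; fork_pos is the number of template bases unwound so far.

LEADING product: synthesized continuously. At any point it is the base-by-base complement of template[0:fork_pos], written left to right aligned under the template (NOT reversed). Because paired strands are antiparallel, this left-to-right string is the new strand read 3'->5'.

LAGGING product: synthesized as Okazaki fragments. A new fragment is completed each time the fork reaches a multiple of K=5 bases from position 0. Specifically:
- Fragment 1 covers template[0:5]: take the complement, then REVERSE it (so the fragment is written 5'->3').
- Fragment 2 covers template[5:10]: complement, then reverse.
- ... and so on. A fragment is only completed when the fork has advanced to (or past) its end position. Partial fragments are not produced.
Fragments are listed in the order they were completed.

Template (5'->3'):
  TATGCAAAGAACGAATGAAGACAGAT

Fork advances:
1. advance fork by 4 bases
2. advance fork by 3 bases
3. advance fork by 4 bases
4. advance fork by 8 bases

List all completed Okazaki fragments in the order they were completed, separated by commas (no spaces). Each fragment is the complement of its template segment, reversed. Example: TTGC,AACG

Step 1: advance 4 -> fork_pos = 0 + 4 = 4. Next multiple of 5 is 5 (not reached); still 0 fragment(s).
Step 2: advance 3 -> fork_pos = 4 + 3 = 7. Reached multiple(s) of 5: 5 -> fragment 1 completed (1 total).
Step 3: advance 4 -> fork_pos = 7 + 4 = 11. Reached multiple(s) of 5: 10 -> fragment 2 completed (2 total).
Step 4: advance 8 -> fork_pos = 11 + 8 = 19. Reached multiple(s) of 5: 15 -> fragment 3 completed (3 total).
Final fork_pos = 19, so 3 fragment(s) are complete. Build each: template segment -> complement -> reverse.
Fragment 1: template[0:5] = TATGC -> complement ATACG -> reversed GCATA
Fragment 2: template[5:10] = AAAGA -> complement TTTCT -> reversed TCTTT
Fragment 3: template[10:15] = ACGAA -> complement TGCTT -> reversed TTCGT

Answer: GCATA,TCTTT,TTCGT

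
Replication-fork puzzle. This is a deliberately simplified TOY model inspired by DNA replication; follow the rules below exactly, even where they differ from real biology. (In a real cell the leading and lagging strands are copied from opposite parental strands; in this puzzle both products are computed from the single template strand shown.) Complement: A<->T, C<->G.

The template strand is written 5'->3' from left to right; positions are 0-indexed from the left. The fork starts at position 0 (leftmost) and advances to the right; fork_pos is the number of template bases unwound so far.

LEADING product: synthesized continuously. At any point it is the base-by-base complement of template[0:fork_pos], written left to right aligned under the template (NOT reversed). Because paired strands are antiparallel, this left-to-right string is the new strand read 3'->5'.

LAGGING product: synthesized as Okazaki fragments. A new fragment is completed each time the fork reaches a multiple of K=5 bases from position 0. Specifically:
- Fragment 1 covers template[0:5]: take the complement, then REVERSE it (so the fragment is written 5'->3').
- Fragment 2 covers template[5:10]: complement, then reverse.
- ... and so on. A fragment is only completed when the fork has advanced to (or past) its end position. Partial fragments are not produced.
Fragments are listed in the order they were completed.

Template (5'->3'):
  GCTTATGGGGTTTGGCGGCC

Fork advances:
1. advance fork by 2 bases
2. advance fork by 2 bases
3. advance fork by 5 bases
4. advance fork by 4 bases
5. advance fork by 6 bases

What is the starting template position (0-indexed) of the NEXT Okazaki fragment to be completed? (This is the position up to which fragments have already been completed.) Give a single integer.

Step 1: advance 2 -> fork_pos = 0 + 2 = 2. Next multiple of 5 is 5 (not reached); still 0 fragment(s).
Step 2: advance 2 -> fork_pos = 2 + 2 = 4. Next multiple of 5 is 5 (not reached); still 0 fragment(s).
Step 3: advance 5 -> fork_pos = 4 + 5 = 9. Reached multiple(s) of 5: 5 -> fragment 1 completed (1 total).
Step 4: advance 4 -> fork_pos = 9 + 4 = 13. Reached multiple(s) of 5: 10 -> fragment 2 completed (2 total).
Step 5: advance 6 -> fork_pos = 13 + 6 = 19. Reached multiple(s) of 5: 15 -> fragment 3 completed (3 total).
3 fragment(s) completed, covering template[0:15] (3 x 5 = 15). The next fragment, fragment 4, covers template[15:20], so it starts at position 15.

Answer: 15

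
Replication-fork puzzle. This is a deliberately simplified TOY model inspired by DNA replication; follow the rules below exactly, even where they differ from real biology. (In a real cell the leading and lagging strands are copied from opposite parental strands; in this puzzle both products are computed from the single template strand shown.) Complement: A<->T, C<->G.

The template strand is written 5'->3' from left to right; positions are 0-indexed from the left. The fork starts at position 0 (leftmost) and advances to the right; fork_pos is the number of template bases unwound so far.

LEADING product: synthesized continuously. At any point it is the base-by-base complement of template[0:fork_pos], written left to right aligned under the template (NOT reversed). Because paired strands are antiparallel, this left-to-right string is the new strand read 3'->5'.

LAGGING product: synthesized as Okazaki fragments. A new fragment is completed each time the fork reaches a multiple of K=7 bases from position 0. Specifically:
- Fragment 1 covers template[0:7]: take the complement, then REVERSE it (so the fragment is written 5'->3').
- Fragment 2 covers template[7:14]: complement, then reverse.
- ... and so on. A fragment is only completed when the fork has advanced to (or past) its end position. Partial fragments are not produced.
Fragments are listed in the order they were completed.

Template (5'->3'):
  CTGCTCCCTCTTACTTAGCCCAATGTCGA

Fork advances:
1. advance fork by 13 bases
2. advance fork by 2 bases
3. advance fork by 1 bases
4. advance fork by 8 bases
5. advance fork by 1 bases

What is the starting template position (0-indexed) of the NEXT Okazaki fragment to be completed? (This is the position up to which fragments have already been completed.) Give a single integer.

Answer: 21

Derivation:
Step 1: advance 13 -> fork_pos = 0 + 13 = 13. Reached multiple(s) of 7: 7 -> fragment 1 completed (1 total).
Step 2: advance 2 -> fork_pos = 13 + 2 = 15. Reached multiple(s) of 7: 14 -> fragment 2 completed (2 total).
Step 3: advance 1 -> fork_pos = 15 + 1 = 16. Next multiple of 7 is 21 (not reached); still 2 fragment(s).
Step 4: advance 8 -> fork_pos = 16 + 8 = 24. Reached multiple(s) of 7: 21 -> fragment 3 completed (3 total).
Step 5: advance 1 -> fork_pos = 24 + 1 = 25. Next multiple of 7 is 28 (not reached); still 3 fragment(s).
3 fragment(s) completed, covering template[0:21] (3 x 7 = 21). The next fragment, fragment 4, covers template[21:28], so it starts at position 21.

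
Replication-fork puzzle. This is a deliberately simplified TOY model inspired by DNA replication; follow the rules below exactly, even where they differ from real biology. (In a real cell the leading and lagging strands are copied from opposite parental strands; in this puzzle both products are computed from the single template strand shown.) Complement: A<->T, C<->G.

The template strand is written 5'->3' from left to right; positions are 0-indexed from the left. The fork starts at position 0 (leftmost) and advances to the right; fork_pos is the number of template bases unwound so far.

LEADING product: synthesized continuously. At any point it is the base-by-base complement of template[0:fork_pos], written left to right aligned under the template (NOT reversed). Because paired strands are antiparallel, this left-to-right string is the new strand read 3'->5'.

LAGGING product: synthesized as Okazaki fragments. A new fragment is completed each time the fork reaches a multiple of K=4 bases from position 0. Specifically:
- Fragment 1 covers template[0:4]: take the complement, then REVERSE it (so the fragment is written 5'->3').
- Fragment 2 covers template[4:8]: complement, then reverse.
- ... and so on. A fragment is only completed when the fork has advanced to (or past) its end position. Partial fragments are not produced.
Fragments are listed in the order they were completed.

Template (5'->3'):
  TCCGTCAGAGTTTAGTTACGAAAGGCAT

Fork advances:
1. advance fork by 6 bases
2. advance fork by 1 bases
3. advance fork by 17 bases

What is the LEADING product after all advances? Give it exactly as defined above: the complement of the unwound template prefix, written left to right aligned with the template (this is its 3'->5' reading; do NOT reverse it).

Step 1: advance 6 -> fork_pos = 0 + 6 = 6.
Step 2: advance 1 -> fork_pos = 6 + 1 = 7.
Step 3: advance 17 -> fork_pos = 7 + 17 = 24.
Unwound prefix: template[0:24] = TCCGTCAGAGTTTAGTTACGAAAG
Complement it base by base (A<->T, C<->G), keeping left-to-right order:
  [0:5] TCCGT -> AGGCA
  [5:10] CAGAG -> GTCTC
  [10:15] TTTAG -> AAATC
  [15:20] TTACG -> AATGC
  [20:24] AAAG -> TTTC
Concatenate: AGGCAGTCTCAAATCAATGCTTTC (length 24; written aligned with the template, i.e. 3'->5').

Answer: AGGCAGTCTCAAATCAATGCTTTC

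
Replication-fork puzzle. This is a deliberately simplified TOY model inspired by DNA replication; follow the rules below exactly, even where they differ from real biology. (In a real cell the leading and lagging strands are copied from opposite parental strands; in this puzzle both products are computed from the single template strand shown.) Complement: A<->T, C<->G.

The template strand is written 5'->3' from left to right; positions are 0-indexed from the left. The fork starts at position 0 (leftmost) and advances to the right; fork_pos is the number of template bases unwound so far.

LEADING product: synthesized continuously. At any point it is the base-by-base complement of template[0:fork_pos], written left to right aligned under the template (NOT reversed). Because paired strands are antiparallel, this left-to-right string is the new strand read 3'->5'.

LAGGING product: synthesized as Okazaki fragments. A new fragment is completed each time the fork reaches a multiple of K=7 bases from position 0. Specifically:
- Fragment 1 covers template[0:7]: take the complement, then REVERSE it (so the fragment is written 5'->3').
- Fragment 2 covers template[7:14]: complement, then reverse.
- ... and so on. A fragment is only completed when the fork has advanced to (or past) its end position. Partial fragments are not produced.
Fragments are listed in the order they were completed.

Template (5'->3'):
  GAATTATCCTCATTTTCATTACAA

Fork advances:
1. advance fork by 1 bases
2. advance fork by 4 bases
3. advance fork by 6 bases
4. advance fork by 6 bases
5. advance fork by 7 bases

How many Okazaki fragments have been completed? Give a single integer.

Step 1: advance 1 -> fork_pos = 0 + 1 = 1. Next multiple of 7 is 7 (not reached); still 0 fragment(s).
Step 2: advance 4 -> fork_pos = 1 + 4 = 5. Next multiple of 7 is 7 (not reached); still 0 fragment(s).
Step 3: advance 6 -> fork_pos = 5 + 6 = 11. Reached multiple(s) of 7: 7 -> fragment 1 completed (1 total).
Step 4: advance 6 -> fork_pos = 11 + 6 = 17. Reached multiple(s) of 7: 14 -> fragment 2 completed (2 total).
Step 5: advance 7 -> fork_pos = 17 + 7 = 24. Reached multiple(s) of 7: 21 -> fragment 3 completed (3 total).
Check: final fork_pos = 24; the multiples of 7 that are <= 24 are 7..21 -> 24 // 7 = 3 completed fragment(s).

Answer: 3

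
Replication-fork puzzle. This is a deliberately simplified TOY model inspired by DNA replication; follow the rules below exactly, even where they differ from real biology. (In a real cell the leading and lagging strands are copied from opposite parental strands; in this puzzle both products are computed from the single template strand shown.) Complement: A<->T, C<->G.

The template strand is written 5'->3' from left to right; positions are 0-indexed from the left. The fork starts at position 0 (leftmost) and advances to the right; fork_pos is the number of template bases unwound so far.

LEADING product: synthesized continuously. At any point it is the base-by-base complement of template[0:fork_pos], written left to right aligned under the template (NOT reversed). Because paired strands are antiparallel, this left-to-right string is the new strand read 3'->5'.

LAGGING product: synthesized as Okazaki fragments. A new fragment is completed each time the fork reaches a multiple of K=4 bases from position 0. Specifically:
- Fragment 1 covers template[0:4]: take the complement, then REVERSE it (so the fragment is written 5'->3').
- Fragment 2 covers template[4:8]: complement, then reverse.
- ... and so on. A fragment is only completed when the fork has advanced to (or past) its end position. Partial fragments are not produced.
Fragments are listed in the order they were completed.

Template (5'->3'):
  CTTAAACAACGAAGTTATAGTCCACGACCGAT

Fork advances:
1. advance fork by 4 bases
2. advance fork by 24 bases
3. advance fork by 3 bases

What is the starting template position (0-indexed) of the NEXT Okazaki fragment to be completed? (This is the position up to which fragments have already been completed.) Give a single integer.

Step 1: advance 4 -> fork_pos = 0 + 4 = 4. Reached multiple(s) of 4: 4 -> fragment 1 completed (1 total).
Step 2: advance 24 -> fork_pos = 4 + 24 = 28. Reached multiple(s) of 4: 8, 12, 16, 20, 24, 28 -> fragments 2-7 completed (7 total).
Step 3: advance 3 -> fork_pos = 28 + 3 = 31. Next multiple of 4 is 32 (not reached); still 7 fragment(s).
7 fragment(s) completed, covering template[0:28] (7 x 4 = 28). The next fragment, fragment 8, covers template[28:32], so it starts at position 28.

Answer: 28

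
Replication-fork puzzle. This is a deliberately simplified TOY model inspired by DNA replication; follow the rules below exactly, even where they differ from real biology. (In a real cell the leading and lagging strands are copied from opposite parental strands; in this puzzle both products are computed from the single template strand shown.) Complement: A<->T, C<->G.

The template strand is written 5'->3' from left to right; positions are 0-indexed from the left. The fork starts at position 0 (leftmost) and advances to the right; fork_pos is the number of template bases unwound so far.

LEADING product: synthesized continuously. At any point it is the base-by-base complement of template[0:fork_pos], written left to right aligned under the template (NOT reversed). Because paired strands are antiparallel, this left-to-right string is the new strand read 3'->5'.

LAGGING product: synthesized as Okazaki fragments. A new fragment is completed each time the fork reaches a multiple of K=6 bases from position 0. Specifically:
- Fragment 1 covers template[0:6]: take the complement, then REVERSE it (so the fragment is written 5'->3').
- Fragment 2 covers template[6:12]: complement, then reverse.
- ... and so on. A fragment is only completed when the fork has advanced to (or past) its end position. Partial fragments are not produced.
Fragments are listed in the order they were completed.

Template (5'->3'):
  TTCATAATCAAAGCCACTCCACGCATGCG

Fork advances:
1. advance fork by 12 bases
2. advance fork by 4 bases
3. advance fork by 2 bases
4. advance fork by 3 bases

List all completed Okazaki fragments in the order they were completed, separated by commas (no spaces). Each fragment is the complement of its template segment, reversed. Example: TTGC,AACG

Step 1: advance 12 -> fork_pos = 0 + 12 = 12. Reached multiple(s) of 6: 6, 12 -> fragments 1-2 completed (2 total).
Step 2: advance 4 -> fork_pos = 12 + 4 = 16. Next multiple of 6 is 18 (not reached); still 2 fragment(s).
Step 3: advance 2 -> fork_pos = 16 + 2 = 18. Reached multiple(s) of 6: 18 -> fragment 3 completed (3 total).
Step 4: advance 3 -> fork_pos = 18 + 3 = 21. Next multiple of 6 is 24 (not reached); still 3 fragment(s).
Final fork_pos = 21, so 3 fragment(s) are complete. Build each: template segment -> complement -> reverse.
Fragment 1: template[0:6] = TTCATA -> complement AAGTAT -> reversed TATGAA
Fragment 2: template[6:12] = ATCAAA -> complement TAGTTT -> reversed TTTGAT
Fragment 3: template[12:18] = GCCACT -> complement CGGTGA -> reversed AGTGGC

Answer: TATGAA,TTTGAT,AGTGGC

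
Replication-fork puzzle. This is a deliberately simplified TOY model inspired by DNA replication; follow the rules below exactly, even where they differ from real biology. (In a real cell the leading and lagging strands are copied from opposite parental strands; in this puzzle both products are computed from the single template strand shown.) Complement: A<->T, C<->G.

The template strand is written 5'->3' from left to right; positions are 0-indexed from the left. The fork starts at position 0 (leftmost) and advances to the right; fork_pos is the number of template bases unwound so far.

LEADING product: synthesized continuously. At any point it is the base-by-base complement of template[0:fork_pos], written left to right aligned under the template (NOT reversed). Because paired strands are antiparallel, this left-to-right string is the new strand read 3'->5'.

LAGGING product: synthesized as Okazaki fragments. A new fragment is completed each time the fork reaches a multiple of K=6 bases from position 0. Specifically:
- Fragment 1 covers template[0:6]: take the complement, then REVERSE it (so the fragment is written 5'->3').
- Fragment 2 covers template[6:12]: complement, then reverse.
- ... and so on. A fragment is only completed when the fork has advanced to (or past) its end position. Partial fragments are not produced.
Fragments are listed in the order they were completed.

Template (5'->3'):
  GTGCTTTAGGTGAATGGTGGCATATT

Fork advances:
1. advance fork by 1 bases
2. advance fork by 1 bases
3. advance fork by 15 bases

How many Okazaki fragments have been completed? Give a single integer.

Answer: 2

Derivation:
Step 1: advance 1 -> fork_pos = 0 + 1 = 1. Next multiple of 6 is 6 (not reached); still 0 fragment(s).
Step 2: advance 1 -> fork_pos = 1 + 1 = 2. Next multiple of 6 is 6 (not reached); still 0 fragment(s).
Step 3: advance 15 -> fork_pos = 2 + 15 = 17. Reached multiple(s) of 6: 6, 12 -> fragments 1-2 completed (2 total).
Check: final fork_pos = 17; the multiples of 6 that are <= 17 are 6..12 -> 17 // 6 = 2 completed fragment(s).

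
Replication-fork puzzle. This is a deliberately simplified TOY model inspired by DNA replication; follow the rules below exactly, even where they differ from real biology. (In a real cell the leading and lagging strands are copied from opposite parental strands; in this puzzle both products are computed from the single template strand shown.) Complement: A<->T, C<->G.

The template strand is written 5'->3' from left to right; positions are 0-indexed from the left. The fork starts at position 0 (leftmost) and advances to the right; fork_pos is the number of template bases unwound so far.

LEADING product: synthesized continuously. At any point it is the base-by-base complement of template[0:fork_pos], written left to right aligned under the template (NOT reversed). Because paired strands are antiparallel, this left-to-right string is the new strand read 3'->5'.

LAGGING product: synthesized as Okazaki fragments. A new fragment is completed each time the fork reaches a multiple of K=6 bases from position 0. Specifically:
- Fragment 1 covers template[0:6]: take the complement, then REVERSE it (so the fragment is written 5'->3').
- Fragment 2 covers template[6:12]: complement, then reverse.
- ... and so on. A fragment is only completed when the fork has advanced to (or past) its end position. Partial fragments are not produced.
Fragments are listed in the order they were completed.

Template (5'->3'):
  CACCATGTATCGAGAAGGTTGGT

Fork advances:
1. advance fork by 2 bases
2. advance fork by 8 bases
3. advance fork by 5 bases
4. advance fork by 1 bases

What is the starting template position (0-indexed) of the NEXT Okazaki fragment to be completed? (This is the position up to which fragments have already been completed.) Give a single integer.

Answer: 12

Derivation:
Step 1: advance 2 -> fork_pos = 0 + 2 = 2. Next multiple of 6 is 6 (not reached); still 0 fragment(s).
Step 2: advance 8 -> fork_pos = 2 + 8 = 10. Reached multiple(s) of 6: 6 -> fragment 1 completed (1 total).
Step 3: advance 5 -> fork_pos = 10 + 5 = 15. Reached multiple(s) of 6: 12 -> fragment 2 completed (2 total).
Step 4: advance 1 -> fork_pos = 15 + 1 = 16. Next multiple of 6 is 18 (not reached); still 2 fragment(s).
2 fragment(s) completed, covering template[0:12] (2 x 6 = 12). The next fragment, fragment 3, covers template[12:18], so it starts at position 12.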